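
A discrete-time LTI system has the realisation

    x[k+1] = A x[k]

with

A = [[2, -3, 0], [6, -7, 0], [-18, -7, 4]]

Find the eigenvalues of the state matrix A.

-4, -1, 4

det(zI - A) = z^3 - (tr A)z^2 + (M11 + M22 + M33)z - det A, where Mii is the 2×2 principal minor of A obtained by deleting row i and column i.
tr A = 2 + (-7) + 4 = -1; M11 = (-7)·4 - 0·(-7) = -28 - 0 = -28; M22 = 2·4 - 0·(-18) = 8 - 0 = 8; M33 = 2·(-7) - (-3)·6 = -14 - (-18) = 4; sum of minors = -16.
det A = 2·((-7)·4 - 0·(-7)) - (-3)·(6·4 - 0·(-18)) + 0·(6·(-7) - (-7)·(-18)) = 2·(-28) - (-3)·24 + 0·(-168) = 16.
So p(z) = det(zI - A) = z^3 + z^2 - 16z - 16.
Rational-root test: any integer root divides -16. Testing small divisors, z = -1 works: p(-1) = -1 + 1 + 16 + (-16) = 0, so (z + 1) is a factor.
Dividing, p(z) = (z + 1)(z^2 - 16).
Factor z^2 - 16: two numbers with sum 0 and product -16 are 4 and -4, so z^2 - 16 = (z - 4)(z + 4).
Hence p(z) = (z - 4) (z + 1) (z + 4), with roots -4, -1, 4.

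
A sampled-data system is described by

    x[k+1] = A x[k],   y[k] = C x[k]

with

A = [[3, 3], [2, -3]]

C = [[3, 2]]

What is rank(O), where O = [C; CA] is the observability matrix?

CA = [[13, 3]]
Observability matrix O = [C; CA] = [[3, 2], [13, 3]]
det(O) = 3·3 - 2·13 = 9 - 26 = -17 ≠ 0, so rank(O) = 2.
rank(O) = 2 = n, so the pair (A, C) is completely observable.

2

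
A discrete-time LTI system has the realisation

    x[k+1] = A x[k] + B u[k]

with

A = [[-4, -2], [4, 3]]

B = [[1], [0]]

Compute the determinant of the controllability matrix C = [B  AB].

4

AB = [[-4], [4]]
Controllability matrix C = [B  AB] = [[1, -4], [0, 4]]
det(C) = 1·4 - (-4)·0 = 4 - 0 = 4
Since det(C) ≠ 0, rank(C) = 2 and the system is completely controllable.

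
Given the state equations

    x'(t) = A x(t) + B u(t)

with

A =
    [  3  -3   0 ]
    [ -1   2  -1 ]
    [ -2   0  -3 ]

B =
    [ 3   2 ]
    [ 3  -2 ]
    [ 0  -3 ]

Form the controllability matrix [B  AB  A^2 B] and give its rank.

AB = [[0, 12], [3, -3], [-6, 5]]
A^2B = [[-9, 45], [12, -23], [18, -39]]
Controllability matrix C = [B  AB  A^2B] = [[3, 2, 0, 12, -9, 45], [3, -2, 3, -3, 12, -23], [0, -3, -6, 5, 18, -39]]
Take the 3×3 submatrix of C formed by columns 1, 2, 3: [[3, 2, 0], [3, -2, 3], [0, -3, -6]]. Its determinant is 3·((-2)·(-6) - 3·(-3)) - 2·(3·(-6) - 3·0) + 0·(3·(-3) - (-2)·0) = 3·21 - 2·(-18) + 0·(-9) = 99 ≠ 0.
So rank(C) ≥ 3; since C has 3 rows, rank(C) = 3.
rank(C) = 3 = n, so the pair (A, B) is completely controllable.

3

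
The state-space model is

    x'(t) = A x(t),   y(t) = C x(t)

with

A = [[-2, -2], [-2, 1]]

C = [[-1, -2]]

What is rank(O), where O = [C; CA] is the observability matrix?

2

CA = [[6, 0]]
Observability matrix O = [C; CA] = [[-1, -2], [6, 0]]
det(O) = (-1)·0 - (-2)·6 = 0 - (-12) = 12 ≠ 0, so rank(O) = 2.
rank(O) = 2 = n, so the pair (A, C) is completely observable.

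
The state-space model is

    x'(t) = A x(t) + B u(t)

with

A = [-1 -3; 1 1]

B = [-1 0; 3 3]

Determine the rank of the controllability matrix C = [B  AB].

2

AB = [[-8, -9], [2, 3]]
Controllability matrix C = [B  AB] = [[-1, 0, -8, -9], [3, 3, 2, 3]]
Take the 2×2 submatrix of C formed by columns 1, 2: [[-1, 0], [3, 3]]. Its determinant is (-1)·3 - 0·3 = -3 - 0 = -3 ≠ 0.
So rank(C) ≥ 2; since C has 2 rows, rank(C) = 2.
rank(C) = 2 = n, so the pair (A, B) is completely controllable.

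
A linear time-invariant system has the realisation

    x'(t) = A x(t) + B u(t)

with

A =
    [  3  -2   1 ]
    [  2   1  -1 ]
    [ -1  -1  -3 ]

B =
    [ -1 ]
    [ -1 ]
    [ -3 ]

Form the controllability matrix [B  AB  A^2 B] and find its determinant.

AB = [[-4], [0], [11]]
A^2B = [[-1], [-19], [-29]]
Controllability matrix C = [B  AB  A^2B] = [[-1, -4, -1], [-1, 0, -19], [-3, 11, -29]]
Expanding along the first row, det(C) = (-1)·(0·(-29) - (-19)·11) - (-4)·((-1)·(-29) - (-19)·(-3)) + (-1)·((-1)·11 - 0·(-3)) = (-1)·209 - (-4)·(-28) + (-1)·(-11) = -310
Since det(C) ≠ 0, rank(C) = 3 and the system is completely controllable.

-310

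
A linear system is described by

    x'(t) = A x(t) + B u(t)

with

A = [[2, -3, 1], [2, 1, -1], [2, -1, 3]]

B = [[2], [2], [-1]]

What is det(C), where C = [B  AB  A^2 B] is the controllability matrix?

AB = [[-3], [7], [-1]]
A^2B = [[-28], [2], [-16]]
Controllability matrix C = [B  AB  A^2B] = [[2, -3, -28], [2, 7, 2], [-1, -1, -16]]
Expanding along the first row, det(C) = 2·(7·(-16) - 2·(-1)) - (-3)·(2·(-16) - 2·(-1)) + (-28)·(2·(-1) - 7·(-1)) = 2·(-110) - (-3)·(-30) + (-28)·5 = -450
Since det(C) ≠ 0, rank(C) = 3 and the system is completely controllable.

-450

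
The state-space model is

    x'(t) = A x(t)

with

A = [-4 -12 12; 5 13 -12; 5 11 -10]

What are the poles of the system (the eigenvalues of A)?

-4, 1, 2

det(sI - A) = s^3 - (tr A)s^2 + (M11 + M22 + M33)s - det A, where Mii is the 2×2 principal minor of A obtained by deleting row i and column i.
tr A = (-4) + 13 + (-10) = -1; M11 = 13·(-10) - (-12)·11 = -130 - (-132) = 2; M22 = (-4)·(-10) - 12·5 = 40 - 60 = -20; M33 = (-4)·13 - (-12)·5 = -52 - (-60) = 8; sum of minors = -10.
det A = (-4)·(13·(-10) - (-12)·11) - (-12)·(5·(-10) - (-12)·5) + 12·(5·11 - 13·5) = (-4)·2 - (-12)·10 + 12·(-10) = -8.
So p(s) = det(sI - A) = s^3 + s^2 - 10s + 8.
Rational-root test: any integer root divides 8. Testing small divisors, s = 1 works: p(1) = 1 + 1 + (-10) + 8 = 0, so (s - 1) is a factor.
Dividing, p(s) = (s - 1)(s^2 + 2s - 8).
Factor s^2 + 2s - 8: two numbers with sum -2 and product -8 are 2 and -4, so s^2 + 2s - 8 = (s - 2)(s + 4).
Hence p(s) = (s - 2) (s - 1) (s + 4), with roots -4, 1, 2.
At least one eigenvalue has non-negative real part, so the system is not asymptotically stable.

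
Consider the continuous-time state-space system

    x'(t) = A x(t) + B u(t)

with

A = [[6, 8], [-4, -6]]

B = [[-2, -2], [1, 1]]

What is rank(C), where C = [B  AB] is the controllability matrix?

1

AB = [[-4, -4], [2, 2]]
Controllability matrix C = [B  AB] = [[-2, -2, -4, -4], [1, 1, 2, 2]]
Every column of C is a scalar multiple of column 1 = [-2, 1] (multipliers 1, 1, 2, 2), so the columns span a one-dimensional space.
C ≠ 0, hence rank(C) = 1.
rank(C) = 1 < n = 2, so the pair (A, B) is not completely controllable.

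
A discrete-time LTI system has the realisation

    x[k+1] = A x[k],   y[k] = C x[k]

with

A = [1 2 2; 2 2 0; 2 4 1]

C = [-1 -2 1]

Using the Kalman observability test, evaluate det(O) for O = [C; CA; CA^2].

48

CA = [[-3, -2, -1]]
CA^2 = [[-9, -14, -7]]
Observability matrix O = [C; CA; CA^2] = [[-1, -2, 1], [-3, -2, -1], [-9, -14, -7]]
Expanding along the first row, det(O) = (-1)·((-2)·(-7) - (-1)·(-14)) - (-2)·((-3)·(-7) - (-1)·(-9)) + 1·((-3)·(-14) - (-2)·(-9)) = (-1)·0 - (-2)·12 + 1·24 = 48
Since det(O) ≠ 0, rank(O) = 3 and the system is completely observable.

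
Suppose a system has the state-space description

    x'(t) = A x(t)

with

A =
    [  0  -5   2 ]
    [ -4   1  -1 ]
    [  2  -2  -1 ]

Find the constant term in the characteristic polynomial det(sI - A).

Expand det(sI - A) for the 3×3 matrix.
p(s) = s^3 - 27s - 42.
(Check: constant term = det(-A) = (-1)^3 det A = -42; coefficient of s^2 = -tr A = 0.)
The constant term is -42.

-42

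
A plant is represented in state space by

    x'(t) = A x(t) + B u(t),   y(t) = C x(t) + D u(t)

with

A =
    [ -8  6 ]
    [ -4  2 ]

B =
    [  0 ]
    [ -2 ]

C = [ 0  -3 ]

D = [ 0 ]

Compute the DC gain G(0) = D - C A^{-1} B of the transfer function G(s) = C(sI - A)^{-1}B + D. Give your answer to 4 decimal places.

G(0) = C(-A)^{-1}B + D = -C A^{-1} B + D.
det A = 8, so A^{-1} = (1/8)·adj(A) = [[1/4, -3/4], [1/2, -1]]
A^{-1} B = [3/2, 2]^T
C A^{-1} B = -6
G(0) = D - C A^{-1} B = 0 - (-6) = 6

6.0000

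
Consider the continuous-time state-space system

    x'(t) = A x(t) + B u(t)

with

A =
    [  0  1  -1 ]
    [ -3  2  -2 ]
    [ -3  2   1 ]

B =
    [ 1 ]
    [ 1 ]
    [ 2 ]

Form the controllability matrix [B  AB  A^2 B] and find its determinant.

AB = [[-1], [-5], [1]]
A^2B = [[-6], [-9], [-6]]
Controllability matrix C = [B  AB  A^2B] = [[1, -1, -6], [1, -5, -9], [2, 1, -6]]
Expanding along the first row, det(C) = 1·((-5)·(-6) - (-9)·1) - (-1)·(1·(-6) - (-9)·2) + (-6)·(1·1 - (-5)·2) = 1·39 - (-1)·12 + (-6)·11 = -15
Since det(C) ≠ 0, rank(C) = 3 and the system is completely controllable.

-15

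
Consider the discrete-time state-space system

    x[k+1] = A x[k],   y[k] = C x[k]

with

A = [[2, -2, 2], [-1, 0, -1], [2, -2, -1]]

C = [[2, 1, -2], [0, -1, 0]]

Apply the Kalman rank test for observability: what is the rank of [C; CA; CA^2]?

3

CA = [[-1, 0, 5], [1, 0, 1]]
CA^2 = [[8, -8, -7], [4, -4, 1]]
Observability matrix O = [C; CA; CA^2] = [[2, 1, -2], [0, -1, 0], [-1, 0, 5], [1, 0, 1], [8, -8, -7], [4, -4, 1]]
Take the 3×3 submatrix of O formed by rows 1, 2, 3: [[2, 1, -2], [0, -1, 0], [-1, 0, 5]]. Its determinant is 2·((-1)·5 - 0·0) - 1·(0·5 - 0·(-1)) + (-2)·(0·0 - (-1)·(-1)) = 2·(-5) - 1·0 + (-2)·(-1) = -8 ≠ 0.
So rank(O) ≥ 3; since O has 3 columns, rank(O) = 3.
rank(O) = 3 = n, so the pair (A, C) is completely observable.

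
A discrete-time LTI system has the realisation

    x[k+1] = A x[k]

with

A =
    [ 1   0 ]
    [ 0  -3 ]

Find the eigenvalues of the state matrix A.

-3, 1

det(zI - A) = z^2 - (tr A)z + det A, with tr A = 1 + (-3) = -2 and det A = 1·(-3) - 0·0 = -3 - 0 = -3.
So p(z) = det(zI - A) = z^2 + 2z - 3.
Factor z^2 + 2z - 3: two numbers with sum -2 and product -3 are 1 and -3, so z^2 + 2z - 3 = (z - 1)(z + 3).
Hence p(z) = (z - 1) (z + 3), with roots -3, 1.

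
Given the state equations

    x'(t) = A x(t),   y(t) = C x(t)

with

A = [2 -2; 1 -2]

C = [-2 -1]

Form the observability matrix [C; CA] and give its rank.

CA = [[-5, 6]]
Observability matrix O = [C; CA] = [[-2, -1], [-5, 6]]
det(O) = (-2)·6 - (-1)·(-5) = -12 - 5 = -17 ≠ 0, so rank(O) = 2.
rank(O) = 2 = n, so the pair (A, C) is completely observable.

2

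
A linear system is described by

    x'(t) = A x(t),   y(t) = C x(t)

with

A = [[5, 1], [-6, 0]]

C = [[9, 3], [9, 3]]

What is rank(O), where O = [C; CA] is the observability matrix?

CA = [[27, 9], [27, 9]]
Observability matrix O = [C; CA] = [[9, 3], [9, 3], [27, 9], [27, 9]]
Every row of O is a scalar multiple of row 1 = [9, 3] (multipliers 1, 1, 3, 3), so the rows span a one-dimensional space.
O ≠ 0, hence rank(O) = 1.
rank(O) = 1 < n = 2, so the pair (A, C) is not completely observable.

1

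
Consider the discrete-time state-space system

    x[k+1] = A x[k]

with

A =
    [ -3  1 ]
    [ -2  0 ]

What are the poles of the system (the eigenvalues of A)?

det(zI - A) = z^2 - (tr A)z + det A, with tr A = (-3) + 0 = -3 and det A = (-3)·0 - 1·(-2) = 0 - (-2) = 2.
So p(z) = det(zI - A) = z^2 + 3z + 2.
Factor z^2 + 3z + 2: two numbers with sum -3 and product 2 are -1 and -2, so z^2 + 3z + 2 = (z + 1)(z + 2).
Hence p(z) = (z + 1) (z + 2), with roots -2, -1.

-2, -1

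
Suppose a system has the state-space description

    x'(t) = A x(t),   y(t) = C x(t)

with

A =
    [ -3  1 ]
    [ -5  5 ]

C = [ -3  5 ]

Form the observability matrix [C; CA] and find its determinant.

14

CA = [[-16, 22]]
Observability matrix O = [C; CA] = [[-3, 5], [-16, 22]]
det(O) = (-3)·22 - 5·(-16) = -66 - (-80) = 14
Since det(O) ≠ 0, rank(O) = 2 and the system is completely observable.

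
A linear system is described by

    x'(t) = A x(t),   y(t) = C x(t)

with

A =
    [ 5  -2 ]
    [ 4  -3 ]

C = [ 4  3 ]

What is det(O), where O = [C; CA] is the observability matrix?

-164

CA = [[32, -17]]
Observability matrix O = [C; CA] = [[4, 3], [32, -17]]
det(O) = 4·(-17) - 3·32 = -68 - 96 = -164
Since det(O) ≠ 0, rank(O) = 2 and the system is completely observable.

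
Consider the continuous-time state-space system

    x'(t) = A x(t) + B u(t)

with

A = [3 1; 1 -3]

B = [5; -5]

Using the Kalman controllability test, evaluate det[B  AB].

AB = [[10], [20]]
Controllability matrix C = [B  AB] = [[5, 10], [-5, 20]]
det(C) = 5·20 - 10·(-5) = 100 - (-50) = 150
Since det(C) ≠ 0, rank(C) = 2 and the system is completely controllable.

150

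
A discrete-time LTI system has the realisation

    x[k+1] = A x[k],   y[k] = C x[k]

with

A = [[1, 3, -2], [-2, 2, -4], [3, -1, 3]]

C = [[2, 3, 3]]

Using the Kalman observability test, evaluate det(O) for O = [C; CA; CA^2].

CA = [[5, 9, -7]]
CA^2 = [[-34, 40, -67]]
Observability matrix O = [C; CA; CA^2] = [[2, 3, 3], [5, 9, -7], [-34, 40, -67]]
Expanding along the first row, det(O) = 2·(9·(-67) - (-7)·40) - 3·(5·(-67) - (-7)·(-34)) + 3·(5·40 - 9·(-34)) = 2·(-323) - 3·(-573) + 3·506 = 2591
Since det(O) ≠ 0, rank(O) = 3 and the system is completely observable.

2591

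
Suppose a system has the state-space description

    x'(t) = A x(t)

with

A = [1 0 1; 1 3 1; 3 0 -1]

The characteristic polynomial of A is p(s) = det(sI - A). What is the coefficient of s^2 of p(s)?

-3

Expand det(sI - A) for the 3×3 matrix.
p(s) = s^3 - 3s^2 - 4s + 12.
(Check: constant term = det(-A) = (-1)^3 det A = 12; coefficient of s^2 = -tr A = -3.)
The coefficient of s^2 is -3.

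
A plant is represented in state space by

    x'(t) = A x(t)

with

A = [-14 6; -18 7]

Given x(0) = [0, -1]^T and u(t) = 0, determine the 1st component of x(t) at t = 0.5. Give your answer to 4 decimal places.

-0.5716

det(sI - A) = s^2 - (tr A)s + det A, with tr A = (-14) + 7 = -7 and det A = (-14)·7 - 6·(-18) = -98 - (-108) = 10.
So p(s) = det(sI - A) = s^2 + 7s + 10.
Factor s^2 + 7s + 10: two numbers with sum -7 and product 10 are -2 and -5, so s^2 + 7s + 10 = (s + 2)(s + 5).
Hence p(s) = (s + 2) (s + 5), with roots -5, -2.
The eigenvalues -5, -2 are distinct and real, so A is diagonalisable and x(t) = e^{At} x(0) = V diag(e^{λ_i t}) V^{-1} x(0), where the columns of V are the eigenvectors.
λ = -5: A - (-5)I = [[-9, 6], [-18, 12]]. Row 1 gives (-9)·v1 + 6·v2 = 0, so take v_1 = [2, 3]^T.
λ = -2: A - (-2)I = [[-12, 6], [-18, 9]]. Row 1 gives (-12)·v1 + 6·v2 = 0, so take v_2 = [-1, -2]^T.
V = [v_1 v_2] = [[2, -1], [3, -2]] has det V = -1, so V^{-1} = adj(V)/det V = [[2, -1], [3, -2]].
Modal coordinates z(0) = V^{-1} x(0): 2·0 + (-1)·(-1) = 1; 3·0 + (-2)·(-1) = 2; so z(0) = [1, 2]^T.
x_1(t) = Σ_i (v_i)_1 · z_i(0) · e^{λ_i t} (row 1 of V times the modal terms).
x_1(0.5) = 2·1·e^{-5·0.5} + (-1)·2·e^{-2·0.5} = 2·0.082085 + (-2)·0.367879 = -0.5716.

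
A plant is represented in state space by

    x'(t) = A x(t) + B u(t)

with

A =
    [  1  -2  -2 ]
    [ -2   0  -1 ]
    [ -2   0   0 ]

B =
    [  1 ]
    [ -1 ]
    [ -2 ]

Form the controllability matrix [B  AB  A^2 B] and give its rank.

3

AB = [[7], [0], [-2]]
A^2B = [[11], [-12], [-14]]
Controllability matrix C = [B  AB  A^2B] = [[1, 7, 11], [-1, 0, -12], [-2, -2, -14]]
det(C) = 1·(0·(-14) - (-12)·(-2)) - 7·((-1)·(-14) - (-12)·(-2)) + 11·((-1)·(-2) - 0·(-2)) = 1·(-24) - 7·(-10) + 11·2 = 68 ≠ 0, so rank(C) = 3.
rank(C) = 3 = n, so the pair (A, B) is completely controllable.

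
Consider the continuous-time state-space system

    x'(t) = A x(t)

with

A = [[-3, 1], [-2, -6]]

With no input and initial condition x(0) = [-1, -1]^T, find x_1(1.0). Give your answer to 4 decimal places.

det(sI - A) = s^2 - (tr A)s + det A, with tr A = (-3) + (-6) = -9 and det A = (-3)·(-6) - 1·(-2) = 18 - (-2) = 20.
So p(s) = det(sI - A) = s^2 + 9s + 20.
Factor s^2 + 9s + 20: two numbers with sum -9 and product 20 are -4 and -5, so s^2 + 9s + 20 = (s + 4)(s + 5).
Hence p(s) = (s + 4) (s + 5), with roots -5, -4.
The eigenvalues -5, -4 are distinct and real, so A is diagonalisable and x(t) = e^{At} x(0) = V diag(e^{λ_i t}) V^{-1} x(0), where the columns of V are the eigenvectors.
λ = -5: A - (-5)I = [[2, 1], [-2, -1]]. Row 1 gives 2·v1 + 1·v2 = 0, so take v_1 = [-1, 2]^T.
λ = -4: A - (-4)I = [[1, 1], [-2, -2]]. Row 1 gives 1·v1 + 1·v2 = 0, so take v_2 = [1, -1]^T.
V = [v_1 v_2] = [[-1, 1], [2, -1]] has det V = -1, so V^{-1} = adj(V)/det V = [[1, 1], [2, 1]].
Modal coordinates z(0) = V^{-1} x(0): 1·(-1) + 1·(-1) = -2; 2·(-1) + 1·(-1) = -3; so z(0) = [-2, -3]^T.
x_1(t) = Σ_i (v_i)_1 · z_i(0) · e^{λ_i t} (row 1 of V times the modal terms).
x_1(1.0) = (-1)·(-2)·e^{-5·1.0} + 1·(-3)·e^{-4·1.0} = 2·0.006738 + (-3)·0.018316 = -0.0415.

-0.0415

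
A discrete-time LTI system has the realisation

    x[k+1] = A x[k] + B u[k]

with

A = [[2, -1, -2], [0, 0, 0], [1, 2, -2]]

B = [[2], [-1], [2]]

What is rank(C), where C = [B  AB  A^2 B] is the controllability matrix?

3

AB = [[1], [0], [-4]]
A^2B = [[10], [0], [9]]
Controllability matrix C = [B  AB  A^2B] = [[2, 1, 10], [-1, 0, 0], [2, -4, 9]]
det(C) = 2·(0·9 - 0·(-4)) - 1·((-1)·9 - 0·2) + 10·((-1)·(-4) - 0·2) = 2·0 - 1·(-9) + 10·4 = 49 ≠ 0, so rank(C) = 3.
rank(C) = 3 = n, so the pair (A, B) is completely controllable.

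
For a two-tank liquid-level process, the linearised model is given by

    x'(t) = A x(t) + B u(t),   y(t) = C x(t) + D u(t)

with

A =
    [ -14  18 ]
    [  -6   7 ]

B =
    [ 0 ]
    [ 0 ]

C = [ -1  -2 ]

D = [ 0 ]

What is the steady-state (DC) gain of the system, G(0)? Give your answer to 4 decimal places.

0.0000

G(0) = C(-A)^{-1}B + D = -C A^{-1} B + D.
det A = 10, so A^{-1} = (1/10)·adj(A) = [[7/10, -9/5], [3/5, -7/5]]
A^{-1} B = [0, 0]^T
C A^{-1} B = 0
G(0) = D - C A^{-1} B = 0 - (0) = 0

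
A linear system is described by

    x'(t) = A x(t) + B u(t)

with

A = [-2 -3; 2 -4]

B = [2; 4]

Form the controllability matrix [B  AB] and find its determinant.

40

AB = [[-16], [-12]]
Controllability matrix C = [B  AB] = [[2, -16], [4, -12]]
det(C) = 2·(-12) - (-16)·4 = -24 - (-64) = 40
Since det(C) ≠ 0, rank(C) = 2 and the system is completely controllable.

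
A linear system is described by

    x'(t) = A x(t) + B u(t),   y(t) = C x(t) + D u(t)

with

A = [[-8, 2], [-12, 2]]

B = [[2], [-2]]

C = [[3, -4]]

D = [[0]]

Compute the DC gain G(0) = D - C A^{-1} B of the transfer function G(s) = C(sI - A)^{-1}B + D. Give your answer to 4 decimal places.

17.0000

G(0) = C(-A)^{-1}B + D = -C A^{-1} B + D.
det A = 8, so A^{-1} = (1/8)·adj(A) = [[1/4, -1/4], [3/2, -1]]
A^{-1} B = [1, 5]^T
C A^{-1} B = -17
G(0) = D - C A^{-1} B = 0 - (-17) = 17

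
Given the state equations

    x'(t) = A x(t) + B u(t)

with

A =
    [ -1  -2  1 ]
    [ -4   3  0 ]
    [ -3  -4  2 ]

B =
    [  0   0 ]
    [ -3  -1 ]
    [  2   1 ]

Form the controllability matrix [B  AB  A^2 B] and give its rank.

AB = [[8, 3], [-9, -3], [16, 6]]
A^2B = [[26, 9], [-59, -21], [44, 15]]
Controllability matrix C = [B  AB  A^2B] = [[0, 0, 8, 3, 26, 9], [-3, -1, -9, -3, -59, -21], [2, 1, 16, 6, 44, 15]]
Take the 3×3 submatrix of C formed by columns 1, 2, 3: [[0, 0, 8], [-3, -1, -9], [2, 1, 16]]. Its determinant is 0·((-1)·16 - (-9)·1) - 0·((-3)·16 - (-9)·2) + 8·((-3)·1 - (-1)·2) = 0·(-7) - 0·(-30) + 8·(-1) = -8 ≠ 0.
So rank(C) ≥ 3; since C has 3 rows, rank(C) = 3.
rank(C) = 3 = n, so the pair (A, B) is completely controllable.

3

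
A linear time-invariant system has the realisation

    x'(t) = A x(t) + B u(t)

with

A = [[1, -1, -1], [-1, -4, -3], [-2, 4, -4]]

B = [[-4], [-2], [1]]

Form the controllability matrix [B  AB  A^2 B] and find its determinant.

AB = [[-3], [9], [-4]]
A^2B = [[-8], [-21], [58]]
Controllability matrix C = [B  AB  A^2B] = [[-4, -3, -8], [-2, 9, -21], [1, -4, 58]]
Expanding along the first row, det(C) = (-4)·(9·58 - (-21)·(-4)) - (-3)·((-2)·58 - (-21)·1) + (-8)·((-2)·(-4) - 9·1) = (-4)·438 - (-3)·(-95) + (-8)·(-1) = -2029
Since det(C) ≠ 0, rank(C) = 3 and the system is completely controllable.

-2029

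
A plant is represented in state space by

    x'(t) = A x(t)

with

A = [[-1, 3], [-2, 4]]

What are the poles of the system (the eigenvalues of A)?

det(sI - A) = s^2 - (tr A)s + det A, with tr A = (-1) + 4 = 3 and det A = (-1)·4 - 3·(-2) = -4 - (-6) = 2.
So p(s) = det(sI - A) = s^2 - 3s + 2.
Factor s^2 - 3s + 2: two numbers with sum 3 and product 2 are 2 and 1, so s^2 - 3s + 2 = (s - 2)(s - 1).
Hence p(s) = (s - 2) (s - 1), with roots 1, 2.
At least one eigenvalue has non-negative real part, so the system is not asymptotically stable.

1, 2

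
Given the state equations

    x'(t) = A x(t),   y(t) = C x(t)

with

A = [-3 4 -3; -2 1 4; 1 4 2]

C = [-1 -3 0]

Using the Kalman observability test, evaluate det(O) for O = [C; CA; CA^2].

CA = [[9, -7, -9]]
CA^2 = [[-22, -7, -73]]
Observability matrix O = [C; CA; CA^2] = [[-1, -3, 0], [9, -7, -9], [-22, -7, -73]]
Expanding along the first row, det(O) = (-1)·((-7)·(-73) - (-9)·(-7)) - (-3)·(9·(-73) - (-9)·(-22)) + 0·(9·(-7) - (-7)·(-22)) = (-1)·448 - (-3)·(-855) + 0·(-217) = -3013
Since det(O) ≠ 0, rank(O) = 3 and the system is completely observable.

-3013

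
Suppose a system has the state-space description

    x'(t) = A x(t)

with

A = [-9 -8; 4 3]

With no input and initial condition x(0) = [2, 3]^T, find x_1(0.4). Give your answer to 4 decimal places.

-4.0092

det(sI - A) = s^2 - (tr A)s + det A, with tr A = (-9) + 3 = -6 and det A = (-9)·3 - (-8)·4 = -27 - (-32) = 5.
So p(s) = det(sI - A) = s^2 + 6s + 5.
Factor s^2 + 6s + 5: two numbers with sum -6 and product 5 are -1 and -5, so s^2 + 6s + 5 = (s + 1)(s + 5).
Hence p(s) = (s + 1) (s + 5), with roots -5, -1.
The eigenvalues -5, -1 are distinct and real, so A is diagonalisable and x(t) = e^{At} x(0) = V diag(e^{λ_i t}) V^{-1} x(0), where the columns of V are the eigenvectors.
λ = -5: A - (-5)I = [[-4, -8], [4, 8]]. Row 1 gives (-4)·v1 + (-8)·v2 = 0, so take v_1 = [-2, 1]^T.
λ = -1: A - (-1)I = [[-8, -8], [4, 4]]. Row 1 gives (-8)·v1 + (-8)·v2 = 0, so take v_2 = [-1, 1]^T.
V = [v_1 v_2] = [[-2, -1], [1, 1]] has det V = -1, so V^{-1} = adj(V)/det V = [[-1, -1], [1, 2]].
Modal coordinates z(0) = V^{-1} x(0): (-1)·2 + (-1)·3 = -5; 1·2 + 2·3 = 8; so z(0) = [-5, 8]^T.
x_1(t) = Σ_i (v_i)_1 · z_i(0) · e^{λ_i t} (row 1 of V times the modal terms).
x_1(0.4) = (-2)·(-5)·e^{-5·0.4} + (-1)·8·e^{-1·0.4} = 10·0.135335 + (-8)·0.670320 = -4.0092.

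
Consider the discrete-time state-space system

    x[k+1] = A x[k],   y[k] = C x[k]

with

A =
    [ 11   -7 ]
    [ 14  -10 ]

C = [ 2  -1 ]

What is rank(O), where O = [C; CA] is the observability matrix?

1

CA = [[8, -4]]
Observability matrix O = [C; CA] = [[2, -1], [8, -4]]
Every row of O is a scalar multiple of row 1 = [2, -1] (multipliers 1, 4), so the rows span a one-dimensional space.
O ≠ 0, hence rank(O) = 1.
rank(O) = 1 < n = 2, so the pair (A, C) is not completely observable.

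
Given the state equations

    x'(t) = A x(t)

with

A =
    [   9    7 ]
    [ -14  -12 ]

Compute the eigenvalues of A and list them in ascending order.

-5, 2

det(sI - A) = s^2 - (tr A)s + det A, with tr A = 9 + (-12) = -3 and det A = 9·(-12) - 7·(-14) = -108 - (-98) = -10.
So p(s) = det(sI - A) = s^2 + 3s - 10.
Factor s^2 + 3s - 10: two numbers with sum -3 and product -10 are 2 and -5, so s^2 + 3s - 10 = (s - 2)(s + 5).
Hence p(s) = (s - 2) (s + 5), with roots -5, 2.
At least one eigenvalue has non-negative real part, so the system is not asymptotically stable.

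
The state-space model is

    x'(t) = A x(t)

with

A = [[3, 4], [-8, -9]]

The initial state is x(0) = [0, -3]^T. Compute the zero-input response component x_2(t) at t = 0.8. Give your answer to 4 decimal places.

1.2381

det(sI - A) = s^2 - (tr A)s + det A, with tr A = 3 + (-9) = -6 and det A = 3·(-9) - 4·(-8) = -27 - (-32) = 5.
So p(s) = det(sI - A) = s^2 + 6s + 5.
Factor s^2 + 6s + 5: two numbers with sum -6 and product 5 are -1 and -5, so s^2 + 6s + 5 = (s + 1)(s + 5).
Hence p(s) = (s + 1) (s + 5), with roots -5, -1.
The eigenvalues -5, -1 are distinct and real, so A is diagonalisable and x(t) = e^{At} x(0) = V diag(e^{λ_i t}) V^{-1} x(0), where the columns of V are the eigenvectors.
λ = -5: A - (-5)I = [[8, 4], [-8, -4]]. Row 1 gives 8·v1 + 4·v2 = 0, so take v_1 = [-1, 2]^T.
λ = -1: A - (-1)I = [[4, 4], [-8, -8]]. Row 1 gives 4·v1 + 4·v2 = 0, so take v_2 = [-1, 1]^T.
V = [v_1 v_2] = [[-1, -1], [2, 1]] has det V = 1, so V^{-1} = adj(V)/det V = [[1, 1], [-2, -1]].
Modal coordinates z(0) = V^{-1} x(0): 1·0 + 1·(-3) = -3; (-2)·0 + (-1)·(-3) = 3; so z(0) = [-3, 3]^T.
x_2(t) = Σ_i (v_i)_2 · z_i(0) · e^{λ_i t} (row 2 of V times the modal terms).
x_2(0.8) = 2·(-3)·e^{-5·0.8} + 1·3·e^{-1·0.8} = (-6)·0.018316 + 3·0.449329 = 1.2381.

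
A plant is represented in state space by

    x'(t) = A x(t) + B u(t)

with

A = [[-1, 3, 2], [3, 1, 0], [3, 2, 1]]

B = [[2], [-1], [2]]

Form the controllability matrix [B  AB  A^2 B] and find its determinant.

-359

AB = [[-1], [5], [6]]
A^2B = [[28], [2], [13]]
Controllability matrix C = [B  AB  A^2B] = [[2, -1, 28], [-1, 5, 2], [2, 6, 13]]
Expanding along the first row, det(C) = 2·(5·13 - 2·6) - (-1)·((-1)·13 - 2·2) + 28·((-1)·6 - 5·2) = 2·53 - (-1)·(-17) + 28·(-16) = -359
Since det(C) ≠ 0, rank(C) = 3 and the system is completely controllable.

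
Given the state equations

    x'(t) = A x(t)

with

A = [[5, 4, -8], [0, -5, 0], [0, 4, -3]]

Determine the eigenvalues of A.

det(sI - A) = s^3 - (tr A)s^2 + (M11 + M22 + M33)s - det A, where Mii is the 2×2 principal minor of A obtained by deleting row i and column i.
tr A = 5 + (-5) + (-3) = -3; M11 = (-5)·(-3) - 0·4 = 15 - 0 = 15; M22 = 5·(-3) - (-8)·0 = -15 - 0 = -15; M33 = 5·(-5) - 4·0 = -25 - 0 = -25; sum of minors = -25.
det A = 5·((-5)·(-3) - 0·4) - 4·(0·(-3) - 0·0) + (-8)·(0·4 - (-5)·0) = 5·15 - 4·0 + (-8)·0 = 75.
So p(s) = det(sI - A) = s^3 + 3s^2 - 25s - 75.
Rational-root test: any integer root divides -75. Testing small divisors, s = -3 works: p(-3) = -27 + 27 + 75 + (-75) = 0, so (s + 3) is a factor.
Dividing, p(s) = (s + 3)(s^2 - 25).
Factor s^2 - 25: two numbers with sum 0 and product -25 are 5 and -5, so s^2 - 25 = (s - 5)(s + 5).
Hence p(s) = (s - 5) (s + 3) (s + 5), with roots -5, -3, 5.
At least one eigenvalue has non-negative real part, so the system is not asymptotically stable.

-5, -3, 5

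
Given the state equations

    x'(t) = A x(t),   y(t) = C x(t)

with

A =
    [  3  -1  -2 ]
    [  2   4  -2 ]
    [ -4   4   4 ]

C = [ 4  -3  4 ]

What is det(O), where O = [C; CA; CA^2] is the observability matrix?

CA = [[-10, 0, 14]]
CA^2 = [[-86, 66, 76]]
Observability matrix O = [C; CA; CA^2] = [[4, -3, 4], [-10, 0, 14], [-86, 66, 76]]
Expanding along the first row, det(O) = 4·(0·76 - 14·66) - (-3)·((-10)·76 - 14·(-86)) + 4·((-10)·66 - 0·(-86)) = 4·(-924) - (-3)·444 + 4·(-660) = -5004
Since det(O) ≠ 0, rank(O) = 3 and the system is completely observable.

-5004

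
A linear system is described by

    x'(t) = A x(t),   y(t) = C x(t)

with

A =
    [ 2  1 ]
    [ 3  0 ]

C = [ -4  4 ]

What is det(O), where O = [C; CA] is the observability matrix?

CA = [[4, -4]]
Observability matrix O = [C; CA] = [[-4, 4], [4, -4]]
det(O) = (-4)·(-4) - 4·4 = 16 - 16 = 0
Since det(O) = 0, rank(O) < 2 and the system is not completely observable.

0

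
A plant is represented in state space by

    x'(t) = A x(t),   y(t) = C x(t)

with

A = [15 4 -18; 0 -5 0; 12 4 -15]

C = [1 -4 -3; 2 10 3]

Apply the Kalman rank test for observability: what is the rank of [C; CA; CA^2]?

2

CA = [[-21, 12, 27], [66, -30, -81]]
CA^2 = [[9, -36, -27], [18, 90, 27]]
Observability matrix O = [C; CA; CA^2] = [[1, -4, -3], [2, 10, 3], [-21, 12, 27], [66, -30, -81], [9, -36, -27], [18, 90, 27]]
The columns c1, c2, c3 of O are linearly dependent: 2·c1 - c2 + 2·c3 = 0 (check each entry), so rank(O) ≤ 2.
The 2×2 minor from rows 1, 2, columns 1, 2 is 1·10 - (-4)·2 = 10 - (-8) = 18 ≠ 0, so rank(O) = 2.
rank(O) = 2 < n = 3, so the pair (A, C) is not completely observable.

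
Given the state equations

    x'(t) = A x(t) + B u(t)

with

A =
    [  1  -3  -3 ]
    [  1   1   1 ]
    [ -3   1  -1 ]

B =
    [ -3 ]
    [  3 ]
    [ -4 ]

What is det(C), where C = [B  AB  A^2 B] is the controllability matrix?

AB = [[0], [-4], [16]]
A^2B = [[-36], [12], [-20]]
Controllability matrix C = [B  AB  A^2B] = [[-3, 0, -36], [3, -4, 12], [-4, 16, -20]]
Expanding along the first row, det(C) = (-3)·((-4)·(-20) - 12·16) - 0·(3·(-20) - 12·(-4)) + (-36)·(3·16 - (-4)·(-4)) = (-3)·(-112) - 0·(-12) + (-36)·32 = -816
Since det(C) ≠ 0, rank(C) = 3 and the system is completely controllable.

-816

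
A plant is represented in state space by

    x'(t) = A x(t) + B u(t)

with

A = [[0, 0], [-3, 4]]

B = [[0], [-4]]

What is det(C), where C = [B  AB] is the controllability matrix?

0

AB = [[0], [-16]]
Controllability matrix C = [B  AB] = [[0, 0], [-4, -16]]
det(C) = 0·(-16) - 0·(-4) = 0 - 0 = 0
Since det(C) = 0, rank(C) < 2 and the system is not completely controllable.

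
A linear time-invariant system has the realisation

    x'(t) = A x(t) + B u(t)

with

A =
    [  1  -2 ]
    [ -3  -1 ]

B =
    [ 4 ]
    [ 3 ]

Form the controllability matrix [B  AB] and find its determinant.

AB = [[-2], [-15]]
Controllability matrix C = [B  AB] = [[4, -2], [3, -15]]
det(C) = 4·(-15) - (-2)·3 = -60 - (-6) = -54
Since det(C) ≠ 0, rank(C) = 2 and the system is completely controllable.

-54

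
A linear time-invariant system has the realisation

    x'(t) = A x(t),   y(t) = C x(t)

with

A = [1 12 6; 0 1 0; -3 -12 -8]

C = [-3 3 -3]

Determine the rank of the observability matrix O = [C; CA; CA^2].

CA = [[6, 3, 6]]
CA^2 = [[-12, 3, -12]]
Observability matrix O = [C; CA; CA^2] = [[-3, 3, -3], [6, 3, 6], [-12, 3, -12]]
The columns c1, c2, c3 of O are linearly dependent: -c1 + c3 = 0 (check each entry), so rank(O) ≤ 2.
The 2×2 minor from rows 1, 2, columns 1, 2 is (-3)·3 - 3·6 = -9 - 18 = -27 ≠ 0, so rank(O) = 2.
rank(O) = 2 < n = 3, so the pair (A, C) is not completely observable.

2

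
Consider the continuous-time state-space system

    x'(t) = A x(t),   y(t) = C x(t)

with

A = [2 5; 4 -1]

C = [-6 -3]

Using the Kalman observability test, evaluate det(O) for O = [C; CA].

CA = [[-24, -27]]
Observability matrix O = [C; CA] = [[-6, -3], [-24, -27]]
det(O) = (-6)·(-27) - (-3)·(-24) = 162 - 72 = 90
Since det(O) ≠ 0, rank(O) = 2 and the system is completely observable.

90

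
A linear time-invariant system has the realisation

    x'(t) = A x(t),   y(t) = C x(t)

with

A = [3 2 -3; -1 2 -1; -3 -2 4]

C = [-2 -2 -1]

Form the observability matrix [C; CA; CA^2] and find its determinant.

CA = [[-1, -6, 4]]
CA^2 = [[-9, -22, 25]]
Observability matrix O = [C; CA; CA^2] = [[-2, -2, -1], [-1, -6, 4], [-9, -22, 25]]
Expanding along the first row, det(O) = (-2)·((-6)·25 - 4·(-22)) - (-2)·((-1)·25 - 4·(-9)) + (-1)·((-1)·(-22) - (-6)·(-9)) = (-2)·(-62) - (-2)·11 + (-1)·(-32) = 178
Since det(O) ≠ 0, rank(O) = 3 and the system is completely observable.

178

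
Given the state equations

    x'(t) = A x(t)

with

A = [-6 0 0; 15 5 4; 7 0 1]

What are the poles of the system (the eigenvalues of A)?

-6, 1, 5

det(sI - A) = s^3 - (tr A)s^2 + (M11 + M22 + M33)s - det A, where Mii is the 2×2 principal minor of A obtained by deleting row i and column i.
tr A = (-6) + 5 + 1 = 0; M11 = 5·1 - 4·0 = 5 - 0 = 5; M22 = (-6)·1 - 0·7 = -6 - 0 = -6; M33 = (-6)·5 - 0·15 = -30 - 0 = -30; sum of minors = -31.
det A = (-6)·(5·1 - 4·0) - 0·(15·1 - 4·7) + 0·(15·0 - 5·7) = (-6)·5 - 0·(-13) + 0·(-35) = -30.
So p(s) = det(sI - A) = s^3 - 31s + 30.
Rational-root test: any integer root divides 30. Testing small divisors, s = 1 works: p(1) = 1 + 0 + (-31) + 30 = 0, so (s - 1) is a factor.
Dividing, p(s) = (s - 1)(s^2 + s - 30).
Factor s^2 + s - 30: two numbers with sum -1 and product -30 are 5 and -6, so s^2 + s - 30 = (s - 5)(s + 6).
Hence p(s) = (s - 5) (s - 1) (s + 6), with roots -6, 1, 5.
At least one eigenvalue has non-negative real part, so the system is not asymptotically stable.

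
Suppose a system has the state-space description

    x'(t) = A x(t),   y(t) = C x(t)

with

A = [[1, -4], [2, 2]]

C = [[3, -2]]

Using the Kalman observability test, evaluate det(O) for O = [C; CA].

CA = [[-1, -16]]
Observability matrix O = [C; CA] = [[3, -2], [-1, -16]]
det(O) = 3·(-16) - (-2)·(-1) = -48 - 2 = -50
Since det(O) ≠ 0, rank(O) = 2 and the system is completely observable.

-50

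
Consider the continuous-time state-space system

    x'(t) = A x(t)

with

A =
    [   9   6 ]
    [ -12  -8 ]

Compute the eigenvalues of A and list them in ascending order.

0, 1

det(sI - A) = s^2 - (tr A)s + det A, with tr A = 9 + (-8) = 1 and det A = 9·(-8) - 6·(-12) = -72 - (-72) = 0.
So p(s) = det(sI - A) = s^2 - s.
Factor s^2 - s: two numbers with sum 1 and product 0 are 1 and 0, so s^2 - s = s(s - 1).
Hence p(s) = s (s - 1), with roots 0, 1.
At least one eigenvalue has non-negative real part, so the system is not asymptotically stable.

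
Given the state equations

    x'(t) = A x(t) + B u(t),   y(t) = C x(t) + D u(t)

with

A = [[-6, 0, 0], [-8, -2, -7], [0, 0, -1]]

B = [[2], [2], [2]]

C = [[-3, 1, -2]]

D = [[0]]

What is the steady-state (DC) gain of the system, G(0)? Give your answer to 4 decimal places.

G(0) = C(-A)^{-1}B + D = -C A^{-1} B + D.
det A = -12, so A^{-1} = (1/-12)·adj(A) = [[-1/6, 0, 0], [2/3, -1/2, 7/2], [0, 0, -1]]
A^{-1} B = [-1/3, 22/3, -2]^T
C A^{-1} B = 37/3
G(0) = D - C A^{-1} B = 0 - (37/3) = -37/3 ≈ -12.3333

-12.3333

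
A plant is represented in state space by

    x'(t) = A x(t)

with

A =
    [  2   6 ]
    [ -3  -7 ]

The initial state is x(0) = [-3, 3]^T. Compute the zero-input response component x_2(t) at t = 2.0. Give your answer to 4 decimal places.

0.0010

det(sI - A) = s^2 - (tr A)s + det A, with tr A = 2 + (-7) = -5 and det A = 2·(-7) - 6·(-3) = -14 - (-18) = 4.
So p(s) = det(sI - A) = s^2 + 5s + 4.
Factor s^2 + 5s + 4: two numbers with sum -5 and product 4 are -1 and -4, so s^2 + 5s + 4 = (s + 1)(s + 4).
Hence p(s) = (s + 1) (s + 4), with roots -4, -1.
The eigenvalues -4, -1 are distinct and real, so A is diagonalisable and x(t) = e^{At} x(0) = V diag(e^{λ_i t}) V^{-1} x(0), where the columns of V are the eigenvectors.
λ = -4: A - (-4)I = [[6, 6], [-3, -3]]. Row 1 gives 6·v1 + 6·v2 = 0, so take v_1 = [-1, 1]^T.
λ = -1: A - (-1)I = [[3, 6], [-3, -6]]. Row 1 gives 3·v1 + 6·v2 = 0, so take v_2 = [-2, 1]^T.
V = [v_1 v_2] = [[-1, -2], [1, 1]] has det V = 1, so V^{-1} = adj(V)/det V = [[1, 2], [-1, -1]].
Modal coordinates z(0) = V^{-1} x(0): 1·(-3) + 2·3 = 3; (-1)·(-3) + (-1)·3 = 0; so z(0) = [3, 0]^T.
x_2(t) = Σ_i (v_i)_2 · z_i(0) · e^{λ_i t} (row 2 of V times the modal terms).
x_2(2.0) = 1·3·e^{-4·2.0} + 1·0·e^{-1·2.0} = 3·0.000335 + 0·0.135335 = 0.0010.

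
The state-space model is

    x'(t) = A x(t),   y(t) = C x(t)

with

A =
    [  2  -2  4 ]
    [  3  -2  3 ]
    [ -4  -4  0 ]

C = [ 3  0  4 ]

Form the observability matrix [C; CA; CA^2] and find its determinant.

-6012

CA = [[-10, -22, 12]]
CA^2 = [[-134, 16, -106]]
Observability matrix O = [C; CA; CA^2] = [[3, 0, 4], [-10, -22, 12], [-134, 16, -106]]
Expanding along the first row, det(O) = 3·((-22)·(-106) - 12·16) - 0·((-10)·(-106) - 12·(-134)) + 4·((-10)·16 - (-22)·(-134)) = 3·2140 - 0·2668 + 4·(-3108) = -6012
Since det(O) ≠ 0, rank(O) = 3 and the system is completely observable.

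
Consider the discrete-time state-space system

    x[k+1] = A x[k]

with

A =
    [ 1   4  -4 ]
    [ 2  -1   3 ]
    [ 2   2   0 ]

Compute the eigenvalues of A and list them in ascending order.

det(zI - A) = z^3 - (tr A)z^2 + (M11 + M22 + M33)z - det A, where Mii is the 2×2 principal minor of A obtained by deleting row i and column i.
tr A = 1 + (-1) + 0 = 0; M11 = (-1)·0 - 3·2 = 0 - 6 = -6; M22 = 1·0 - (-4)·2 = 0 - (-8) = 8; M33 = 1·(-1) - 4·2 = -1 - 8 = -9; sum of minors = -7.
det A = 1·((-1)·0 - 3·2) - 4·(2·0 - 3·2) + (-4)·(2·2 - (-1)·2) = 1·(-6) - 4·(-6) + (-4)·6 = -6.
So p(z) = det(zI - A) = z^3 - 7z + 6.
Rational-root test: any integer root divides 6. Testing small divisors, z = 1 works: p(1) = 1 + 0 + (-7) + 6 = 0, so (z - 1) is a factor.
Dividing, p(z) = (z - 1)(z^2 + z - 6).
Factor z^2 + z - 6: two numbers with sum -1 and product -6 are 2 and -3, so z^2 + z - 6 = (z - 2)(z + 3).
Hence p(z) = (z - 2) (z - 1) (z + 3), with roots -3, 1, 2.

-3, 1, 2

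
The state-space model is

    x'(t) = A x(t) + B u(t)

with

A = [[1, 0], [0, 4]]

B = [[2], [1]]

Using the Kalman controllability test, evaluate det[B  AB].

6

AB = [[2], [4]]
Controllability matrix C = [B  AB] = [[2, 2], [1, 4]]
det(C) = 2·4 - 2·1 = 8 - 2 = 6
Since det(C) ≠ 0, rank(C) = 2 and the system is completely controllable.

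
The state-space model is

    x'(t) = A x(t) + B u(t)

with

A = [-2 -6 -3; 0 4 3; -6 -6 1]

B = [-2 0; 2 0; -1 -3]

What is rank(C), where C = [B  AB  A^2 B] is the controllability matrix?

2

AB = [[-5, 9], [5, -9], [-1, -3]]
A^2B = [[-17, 45], [17, -45], [-1, -3]]
Controllability matrix C = [B  AB  A^2B] = [[-2, 0, -5, 9, -17, 45], [2, 0, 5, -9, 17, -45], [-1, -3, -1, -3, -1, -3]]
The rows r1, r2, r3 of C are linearly dependent: r1 + r2 = 0 (check each entry), so rank(C) ≤ 2.
The 2×2 minor from rows 1, 3, columns 1, 2 is (-2)·(-3) - 0·(-1) = 6 - 0 = 6 ≠ 0, so rank(C) = 2.
rank(C) = 2 < n = 3, so the pair (A, B) is not completely controllable.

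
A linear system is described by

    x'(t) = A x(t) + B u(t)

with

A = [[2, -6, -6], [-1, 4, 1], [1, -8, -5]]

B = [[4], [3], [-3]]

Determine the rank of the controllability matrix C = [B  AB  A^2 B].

2

AB = [[8], [5], [-5]]
A^2B = [[16], [7], [-7]]
Controllability matrix C = [B  AB  A^2B] = [[4, 8, 16], [3, 5, 7], [-3, -5, -7]]
The rows r1, r2, r3 of C are linearly dependent: r2 + r3 = 0 (check each entry), so rank(C) ≤ 2.
The 2×2 minor from rows 1, 2, columns 1, 2 is 4·5 - 8·3 = 20 - 24 = -4 ≠ 0, so rank(C) = 2.
rank(C) = 2 < n = 3, so the pair (A, B) is not completely controllable.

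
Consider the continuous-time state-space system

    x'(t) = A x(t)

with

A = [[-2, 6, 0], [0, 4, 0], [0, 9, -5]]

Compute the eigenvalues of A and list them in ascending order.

det(sI - A) = s^3 - (tr A)s^2 + (M11 + M22 + M33)s - det A, where Mii is the 2×2 principal minor of A obtained by deleting row i and column i.
tr A = (-2) + 4 + (-5) = -3; M11 = 4·(-5) - 0·9 = -20 - 0 = -20; M22 = (-2)·(-5) - 0·0 = 10 - 0 = 10; M33 = (-2)·4 - 6·0 = -8 - 0 = -8; sum of minors = -18.
det A = (-2)·(4·(-5) - 0·9) - 6·(0·(-5) - 0·0) + 0·(0·9 - 4·0) = (-2)·(-20) - 6·0 + 0·0 = 40.
So p(s) = det(sI - A) = s^3 + 3s^2 - 18s - 40.
Rational-root test: any integer root divides -40. Testing small divisors, s = -2 works: p(-2) = -8 + 12 + 36 + (-40) = 0, so (s + 2) is a factor.
Dividing, p(s) = (s + 2)(s^2 + s - 20).
Factor s^2 + s - 20: two numbers with sum -1 and product -20 are 4 and -5, so s^2 + s - 20 = (s - 4)(s + 5).
Hence p(s) = (s - 4) (s + 2) (s + 5), with roots -5, -2, 4.
At least one eigenvalue has non-negative real part, so the system is not asymptotically stable.

-5, -2, 4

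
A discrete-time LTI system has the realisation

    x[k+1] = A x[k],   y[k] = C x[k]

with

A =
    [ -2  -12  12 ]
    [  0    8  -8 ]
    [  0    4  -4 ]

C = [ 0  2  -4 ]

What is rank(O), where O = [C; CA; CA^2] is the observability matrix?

CA = [[0, 0, 0]]
CA^2 = [[0, 0, 0]]
Observability matrix O = [C; CA; CA^2] = [[0, 2, -4], [0, 0, 0], [0, 0, 0]]
Every row of O is a scalar multiple of row 1 = [0, 2, -4] (multipliers 1, 0, 0), so the rows span a one-dimensional space.
O ≠ 0, hence rank(O) = 1.
rank(O) = 1 < n = 3, so the pair (A, C) is not completely observable.

1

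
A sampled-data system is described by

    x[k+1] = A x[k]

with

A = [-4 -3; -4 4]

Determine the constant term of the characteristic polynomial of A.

For a 2×2 matrix, det(zI - A) = z^2 - (tr A)z + det A.
tr A = 0, det A = -28.
So p(z) = z^2 - 28.
The constant term is -28.

-28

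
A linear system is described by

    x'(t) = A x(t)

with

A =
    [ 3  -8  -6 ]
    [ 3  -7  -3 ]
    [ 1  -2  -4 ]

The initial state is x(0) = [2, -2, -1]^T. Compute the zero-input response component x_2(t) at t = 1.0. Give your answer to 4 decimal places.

det(sI - A) = s^3 - (tr A)s^2 + (M11 + M22 + M33)s - det A, where Mii is the 2×2 principal minor of A obtained by deleting row i and column i.
tr A = 3 + (-7) + (-4) = -8; M11 = (-7)·(-4) - (-3)·(-2) = 28 - 6 = 22; M22 = 3·(-4) - (-6)·1 = -12 - (-6) = -6; M33 = 3·(-7) - (-8)·3 = -21 - (-24) = 3; sum of minors = 19.
det A = 3·((-7)·(-4) - (-3)·(-2)) - (-8)·(3·(-4) - (-3)·1) + (-6)·(3·(-2) - (-7)·1) = 3·22 - (-8)·(-9) + (-6)·1 = -12.
So p(s) = det(sI - A) = s^3 + 8s^2 + 19s + 12.
Rational-root test: any integer root divides 12. Testing small divisors, s = -1 works: p(-1) = -1 + 8 + (-19) + 12 = 0, so (s + 1) is a factor.
Dividing, p(s) = (s + 1)(s^2 + 7s + 12).
Factor s^2 + 7s + 12: two numbers with sum -7 and product 12 are -3 and -4, so s^2 + 7s + 12 = (s + 3)(s + 4).
Hence p(s) = (s + 1) (s + 3) (s + 4), with roots -4, -3, -1.
The eigenvalues -4, -3, -1 are distinct and real, so A is diagonalisable and x(t) = e^{At} x(0) = V diag(e^{λ_i t}) V^{-1} x(0), where the columns of V are the eigenvectors.
λ = -4: A - (-4)I = [[7, -8, -6], [3, -3, -3], [1, -2, 0]]. v must be orthogonal to every row; (row 1) × (row 2) = [6, 3, 3], so take v_1 = [2, 1, 1]^T.
λ = -3: A - (-3)I = [[6, -8, -6], [3, -4, -3], [1, -2, -1]]. v must be orthogonal to every row; (row 1) × (row 3) = [-4, 0, -4], so take v_2 = [1, 0, 1]^T.
λ = -1: A - (-1)I = [[4, -8, -6], [3, -6, -3], [1, -2, -3]]. v must be orthogonal to every row; (row 1) × (row 2) = [-12, -6, 0], so take v_3 = [-2, -1, 0]^T.
V = [v_1 v_2 v_3] = [[2, 1, -2], [1, 0, -1], [1, 1, 0]] has det V = -1, so V^{-1} = adj(V)/det V = [[-1, 2, 1], [1, -2, 0], [-1, 1, 1]].
Modal coordinates z(0) = V^{-1} x(0): (-1)·2 + 2·(-2) + 1·(-1) = -7; 1·2 + (-2)·(-2) + 0·(-1) = 6; (-1)·2 + 1·(-2) + 1·(-1) = -5; so z(0) = [-7, 6, -5]^T.
x_2(t) = Σ_i (v_i)_2 · z_i(0) · e^{λ_i t} (row 2 of V times the modal terms).
x_2(1.0) = 1·(-7)·e^{-4·1.0} + 0·6·e^{-3·1.0} + (-1)·(-5)·e^{-1·1.0} = (-7)·0.018316 + 0·0.049787 + 5·0.367879 = 1.7112.

1.7112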